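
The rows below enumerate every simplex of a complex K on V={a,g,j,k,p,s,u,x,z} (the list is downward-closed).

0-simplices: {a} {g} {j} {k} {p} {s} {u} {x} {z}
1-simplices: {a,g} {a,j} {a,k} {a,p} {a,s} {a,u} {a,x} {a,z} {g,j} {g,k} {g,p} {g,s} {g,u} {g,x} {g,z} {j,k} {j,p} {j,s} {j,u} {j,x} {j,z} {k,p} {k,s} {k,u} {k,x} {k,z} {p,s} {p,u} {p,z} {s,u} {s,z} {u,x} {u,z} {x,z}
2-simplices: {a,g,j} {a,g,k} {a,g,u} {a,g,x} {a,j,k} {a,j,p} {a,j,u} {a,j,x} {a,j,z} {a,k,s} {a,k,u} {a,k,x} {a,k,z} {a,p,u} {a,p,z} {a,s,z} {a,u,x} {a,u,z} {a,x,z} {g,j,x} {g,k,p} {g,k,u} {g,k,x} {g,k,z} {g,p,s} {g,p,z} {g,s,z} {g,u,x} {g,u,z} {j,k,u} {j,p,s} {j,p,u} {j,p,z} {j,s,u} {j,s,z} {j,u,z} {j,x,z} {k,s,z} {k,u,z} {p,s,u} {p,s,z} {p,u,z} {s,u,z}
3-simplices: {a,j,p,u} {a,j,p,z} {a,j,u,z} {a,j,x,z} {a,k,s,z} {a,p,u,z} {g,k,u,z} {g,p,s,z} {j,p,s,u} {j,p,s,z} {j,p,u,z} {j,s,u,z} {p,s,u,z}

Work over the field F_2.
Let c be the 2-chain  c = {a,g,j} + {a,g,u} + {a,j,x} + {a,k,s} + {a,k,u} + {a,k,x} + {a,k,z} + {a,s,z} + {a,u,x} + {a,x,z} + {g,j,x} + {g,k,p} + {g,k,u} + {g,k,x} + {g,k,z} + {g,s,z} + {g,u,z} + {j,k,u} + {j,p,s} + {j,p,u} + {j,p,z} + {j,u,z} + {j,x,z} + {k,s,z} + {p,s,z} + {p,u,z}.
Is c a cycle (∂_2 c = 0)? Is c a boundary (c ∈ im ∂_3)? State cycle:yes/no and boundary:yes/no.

cycle:no boundary:no

n_0=9 n_1=34 n_2=43 n_3=13  [Z2]
∂1: piv[ag,aj,ak,ap,as,au,ax,az] rk=8  ker:gj,gk,gp,gs,gu,gx,gz,jk,jp,js,ju,jx,jz,kp,ks,ku,kx,kz,ps,pu,pz,su,sz,ux,uz,xz
∂2: piv[agj,agk,agu,agx,ajk,ajp,aju,ajx,ajz,aks,aku,akx,akz,apu,apz,asz,aux,auz,axz,gkp,gkz,gps,gpz,gsz,jps,jsu] rk=26  ker:gjx,gku,gkx,gux,guz,jku,jpu,jpz,jsz,juz,jxz,ksz,kuz,psu,psz,puz,suz
∂3: piv[ajpu,ajpz,ajuz,ajxz,aksz,apuz,gkuz,gpsz,jpsu,jpsz,jsuz] rk=11  ker:jpuz,psuz
∂2c = {a,u} + {a,z} + {g,p} + {g,s} + {g,u} + {g,z} + {j,k} + {j,p} + {j,s} + {j,u} + {j,x} + {j,z} + {k,p} + {k,u} + {k,z} + {p,z} + {u,x} + {u,z}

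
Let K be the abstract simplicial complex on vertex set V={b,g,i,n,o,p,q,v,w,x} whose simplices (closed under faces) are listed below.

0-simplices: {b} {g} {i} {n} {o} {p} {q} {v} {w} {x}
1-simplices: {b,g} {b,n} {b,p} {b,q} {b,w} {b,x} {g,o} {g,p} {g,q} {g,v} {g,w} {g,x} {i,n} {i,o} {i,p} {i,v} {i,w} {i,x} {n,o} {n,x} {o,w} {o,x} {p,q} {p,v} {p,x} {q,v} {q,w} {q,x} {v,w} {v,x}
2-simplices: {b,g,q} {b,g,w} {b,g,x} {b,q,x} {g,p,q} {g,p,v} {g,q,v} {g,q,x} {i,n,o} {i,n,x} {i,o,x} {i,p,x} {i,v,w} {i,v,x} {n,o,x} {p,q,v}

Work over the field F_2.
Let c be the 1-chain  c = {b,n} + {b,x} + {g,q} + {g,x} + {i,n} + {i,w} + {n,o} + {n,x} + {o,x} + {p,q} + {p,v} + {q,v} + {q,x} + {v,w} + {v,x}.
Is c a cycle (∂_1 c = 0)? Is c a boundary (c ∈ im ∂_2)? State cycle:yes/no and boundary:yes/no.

cycle:yes boundary:no

n_0=10 n_1=30 n_2=16  [Z2]
∂1: piv[bg,bn,bp,bq,bw,bx,go,gv,in] rk=9  ker:gp,gq,gw,gx,io,ip,iv,iw,ix,no,nx,ow,ox,pq,pv,px,qv,qw,qx,vw,vx
∂2: piv[bgq,bgw,bgx,bqx,gpq,gpv,gqv,ino,inx,iox,ipx,ivw,ivx] rk=13  ker:gqx,nox,pqv
∂1c = 0
c vs im∂2: residual ≠ 0 ⇒ not boundary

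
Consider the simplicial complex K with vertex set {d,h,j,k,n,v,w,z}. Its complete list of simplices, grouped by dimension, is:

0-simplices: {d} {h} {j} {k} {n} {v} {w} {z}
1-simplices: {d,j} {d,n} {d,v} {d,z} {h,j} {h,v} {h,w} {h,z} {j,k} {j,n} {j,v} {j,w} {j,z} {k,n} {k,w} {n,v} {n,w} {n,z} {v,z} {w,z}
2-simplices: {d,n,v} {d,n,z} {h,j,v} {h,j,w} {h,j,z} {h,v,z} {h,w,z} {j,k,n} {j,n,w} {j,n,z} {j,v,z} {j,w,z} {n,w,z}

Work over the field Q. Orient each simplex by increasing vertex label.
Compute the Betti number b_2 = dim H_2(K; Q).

b_2=3

n_0=8 n_1=20 n_2=13  [Q]
∂1: piv[dj,dn,dv,dz,hj,hw,jk] rk=7  ker:hv,hz,jn,jv,jw,jz,kn,kw,nv,nw,nz,vz,wz
∂2: piv[dnv,dnz,hjv,hjw,hjz,hvz,hwz,jkn,jnw,jnz] rk=10  ker:jvz,jwz,nwz
b_2=(13−10)−0=3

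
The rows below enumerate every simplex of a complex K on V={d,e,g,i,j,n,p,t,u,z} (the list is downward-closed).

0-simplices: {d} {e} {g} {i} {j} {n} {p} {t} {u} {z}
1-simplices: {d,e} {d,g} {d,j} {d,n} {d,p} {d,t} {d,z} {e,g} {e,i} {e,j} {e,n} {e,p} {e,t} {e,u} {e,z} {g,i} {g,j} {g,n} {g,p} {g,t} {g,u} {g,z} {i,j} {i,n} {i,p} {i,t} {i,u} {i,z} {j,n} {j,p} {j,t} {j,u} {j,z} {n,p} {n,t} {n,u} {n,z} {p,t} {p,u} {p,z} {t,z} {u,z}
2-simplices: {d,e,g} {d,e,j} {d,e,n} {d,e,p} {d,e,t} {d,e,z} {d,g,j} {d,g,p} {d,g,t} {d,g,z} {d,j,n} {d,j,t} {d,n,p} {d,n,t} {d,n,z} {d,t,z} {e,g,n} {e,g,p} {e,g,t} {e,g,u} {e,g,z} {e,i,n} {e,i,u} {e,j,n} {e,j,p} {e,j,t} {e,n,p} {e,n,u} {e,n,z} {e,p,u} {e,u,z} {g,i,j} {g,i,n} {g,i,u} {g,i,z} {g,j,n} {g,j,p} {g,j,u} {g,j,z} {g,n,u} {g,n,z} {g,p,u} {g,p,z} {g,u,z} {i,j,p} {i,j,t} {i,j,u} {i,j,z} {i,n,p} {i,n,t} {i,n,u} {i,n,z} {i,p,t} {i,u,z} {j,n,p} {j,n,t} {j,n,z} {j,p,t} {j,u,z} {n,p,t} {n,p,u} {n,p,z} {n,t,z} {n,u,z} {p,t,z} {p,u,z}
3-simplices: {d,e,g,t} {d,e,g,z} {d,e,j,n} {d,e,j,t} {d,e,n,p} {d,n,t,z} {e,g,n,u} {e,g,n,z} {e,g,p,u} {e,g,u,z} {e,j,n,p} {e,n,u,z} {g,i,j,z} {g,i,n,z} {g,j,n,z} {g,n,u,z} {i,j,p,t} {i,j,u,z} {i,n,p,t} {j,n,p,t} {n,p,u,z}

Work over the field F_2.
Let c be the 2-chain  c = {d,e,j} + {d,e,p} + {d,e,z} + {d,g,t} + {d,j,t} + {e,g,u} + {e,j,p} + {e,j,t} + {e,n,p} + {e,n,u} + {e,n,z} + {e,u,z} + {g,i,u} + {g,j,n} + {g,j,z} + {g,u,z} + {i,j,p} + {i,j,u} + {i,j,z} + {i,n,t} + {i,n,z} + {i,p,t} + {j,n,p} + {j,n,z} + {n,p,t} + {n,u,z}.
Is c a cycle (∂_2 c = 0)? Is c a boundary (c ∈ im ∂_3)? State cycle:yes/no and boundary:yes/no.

cycle:no boundary:no

n_0=10 n_1=42 n_2=66 n_3=21  [Z2]
∂1: piv[de,dg,dj,dn,dp,dt,dz,ei,eu] rk=9  ker:eg,ej,en,ep,et,ez,gi,gj,gn,gp,gt,gu,gz,ij,in,ip,it,iu,iz,jn,jp,jt,ju,jz,np,nt,nu,nz,pt,pu,pz,tz,uz
∂2: piv[deg,dej,den,dep,det,dez,dgj,dgp,dgt,dgz,djn,djt,dnp,dnt,dnz,dtz,egn,egu,ein,eiu,ejp,enu,epu,euz,gij,gin,giz,gju,gjz,gpz,ijp,ijt,ipt] rk=33  ker:egp,egt,egz,ejn,ejt,enp,enz,giu,gjn,gjp,gnu,gnz,gpu,guz,iju,ijz,inp,int,inu,inz,iuz,jnp,jnt,jnz,jpt,juz,npt,npu,npz,ntz,nuz,ptz,puz
∂3: piv[degt,degz,dejn,dejt,denp,dntz,egnu,egnz,egpu,eguz,ejnp,enuz,gijz,ginz,gjnz,ijpt,ijuz,inpt,jnpt,npuz] rk=20  ker:gnuz
∂2c = {d,e} + {d,g} + {d,p} + {d,z} + {e,g} + {e,j} + {e,n} + {e,p} + {e,t} + {e,u} + {e,z} + {g,i} + {g,n} + {g,t} + {g,u} + {i,j} + {j,n} + {j,p} + {j,u} + {j,z} + {n,p} + {u,z}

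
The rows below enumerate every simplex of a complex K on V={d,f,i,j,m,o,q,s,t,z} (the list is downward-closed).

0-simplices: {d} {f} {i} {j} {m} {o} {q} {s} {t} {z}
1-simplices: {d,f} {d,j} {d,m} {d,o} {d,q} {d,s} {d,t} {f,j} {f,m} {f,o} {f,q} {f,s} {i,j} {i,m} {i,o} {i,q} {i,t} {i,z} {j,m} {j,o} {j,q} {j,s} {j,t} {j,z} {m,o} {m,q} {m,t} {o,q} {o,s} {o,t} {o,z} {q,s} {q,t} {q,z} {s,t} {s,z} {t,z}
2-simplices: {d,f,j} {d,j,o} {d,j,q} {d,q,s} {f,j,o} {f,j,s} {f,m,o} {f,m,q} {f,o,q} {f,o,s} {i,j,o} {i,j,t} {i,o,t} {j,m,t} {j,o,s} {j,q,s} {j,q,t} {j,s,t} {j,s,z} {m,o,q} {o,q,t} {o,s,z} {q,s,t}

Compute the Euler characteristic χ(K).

χ(K)=-4

n_0=10 n_1=37 n_2=23
χ=+10−37+23=-4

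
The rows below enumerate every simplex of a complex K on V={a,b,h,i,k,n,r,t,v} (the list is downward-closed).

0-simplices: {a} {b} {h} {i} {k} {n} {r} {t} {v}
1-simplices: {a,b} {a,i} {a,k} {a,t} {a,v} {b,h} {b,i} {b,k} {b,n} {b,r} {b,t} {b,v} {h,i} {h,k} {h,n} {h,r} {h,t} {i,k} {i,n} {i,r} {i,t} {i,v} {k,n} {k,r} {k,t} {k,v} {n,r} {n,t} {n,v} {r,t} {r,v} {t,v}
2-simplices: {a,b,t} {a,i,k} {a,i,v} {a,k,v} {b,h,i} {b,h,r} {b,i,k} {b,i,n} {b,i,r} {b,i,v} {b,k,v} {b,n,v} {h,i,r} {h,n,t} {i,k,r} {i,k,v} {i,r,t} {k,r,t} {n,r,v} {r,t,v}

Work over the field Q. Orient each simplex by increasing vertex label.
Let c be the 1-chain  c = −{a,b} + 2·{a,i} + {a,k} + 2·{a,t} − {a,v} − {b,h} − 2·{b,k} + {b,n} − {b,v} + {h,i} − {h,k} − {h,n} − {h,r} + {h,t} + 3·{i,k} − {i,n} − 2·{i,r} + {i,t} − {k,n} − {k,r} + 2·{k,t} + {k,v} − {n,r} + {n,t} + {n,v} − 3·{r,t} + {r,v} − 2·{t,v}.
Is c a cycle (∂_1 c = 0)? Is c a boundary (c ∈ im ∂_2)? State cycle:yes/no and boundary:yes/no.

cycle:no boundary:no

n_0=9 n_1=32 n_2=20  [Q]
∂1: piv[ab,ai,ak,at,av,bh,bn,br] rk=8  ker:bi,bk,bt,bv,hi,hk,hn,hr,ht,ik,in,ir,it,iv,kn,kr,kt,kv,nr,nt,nv,rt,rv,tv
∂2: piv[abt,aik,aiv,akv,bhi,bhr,bik,bin,bir,biv,bnv,hnt,ikr,irt,krt,nrv,rtv] rk=17  ker:bkv,hir,ikv
∂1c = −3·{a} + 2·{b} + 2·{i} − 3·{n} − 3·{r} + 6·{t} − {v}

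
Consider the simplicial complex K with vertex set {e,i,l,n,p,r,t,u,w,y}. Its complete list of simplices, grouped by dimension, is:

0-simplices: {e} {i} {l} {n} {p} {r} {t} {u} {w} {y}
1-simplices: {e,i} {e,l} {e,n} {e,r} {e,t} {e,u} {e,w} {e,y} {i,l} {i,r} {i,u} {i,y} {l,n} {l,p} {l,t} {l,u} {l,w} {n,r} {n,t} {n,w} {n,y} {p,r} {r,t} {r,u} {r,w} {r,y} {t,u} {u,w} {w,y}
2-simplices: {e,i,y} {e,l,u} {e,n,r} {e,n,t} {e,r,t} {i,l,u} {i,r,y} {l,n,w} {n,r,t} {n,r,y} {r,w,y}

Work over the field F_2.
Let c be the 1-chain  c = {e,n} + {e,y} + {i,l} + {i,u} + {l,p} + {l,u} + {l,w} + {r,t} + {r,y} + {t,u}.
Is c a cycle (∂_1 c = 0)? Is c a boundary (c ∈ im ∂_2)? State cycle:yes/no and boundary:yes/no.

n_0=10 n_1=29 n_2=11  [Z2]
∂1: piv[ei,el,en,er,et,eu,ew,ey,lp] rk=9  ker:il,ir,iu,iy,ln,lt,lu,lw,nr,nt,nw,ny,pr,rt,ru,rw,ry,tu,uw,wy
∂2: piv[eiy,elu,enr,ent,ert,ilu,iry,lnw,nry,rwy] rk=10  ker:nrt
∂1c = {n} + {p} + {u} + {w}

cycle:no boundary:no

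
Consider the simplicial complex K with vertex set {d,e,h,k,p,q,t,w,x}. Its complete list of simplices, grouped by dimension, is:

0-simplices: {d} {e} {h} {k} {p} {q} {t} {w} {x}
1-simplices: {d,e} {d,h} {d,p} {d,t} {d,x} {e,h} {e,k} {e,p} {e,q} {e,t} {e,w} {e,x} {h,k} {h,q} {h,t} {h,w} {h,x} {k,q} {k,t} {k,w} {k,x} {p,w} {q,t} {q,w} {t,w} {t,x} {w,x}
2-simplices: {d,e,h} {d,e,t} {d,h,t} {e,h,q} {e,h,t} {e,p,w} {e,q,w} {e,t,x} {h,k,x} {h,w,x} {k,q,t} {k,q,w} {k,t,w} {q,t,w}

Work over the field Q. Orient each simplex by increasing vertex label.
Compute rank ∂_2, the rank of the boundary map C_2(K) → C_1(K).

rank∂_2=12

n_0=9 n_1=27 n_2=14  [Q]
∂1: piv[de,dh,dp,dt,dx,ek,eq,ew] rk=8  ker:eh,ep,et,ex,hk,hq,ht,hw,hx,kq,kt,kw,kx,pw,qt,qw,tw,tx,wx
∂2: piv[deh,det,dht,ehq,epw,eqw,etx,hkx,hwx,kqt,kqw,ktw] rk=12  ker:eht,qtw
rk∂_2=12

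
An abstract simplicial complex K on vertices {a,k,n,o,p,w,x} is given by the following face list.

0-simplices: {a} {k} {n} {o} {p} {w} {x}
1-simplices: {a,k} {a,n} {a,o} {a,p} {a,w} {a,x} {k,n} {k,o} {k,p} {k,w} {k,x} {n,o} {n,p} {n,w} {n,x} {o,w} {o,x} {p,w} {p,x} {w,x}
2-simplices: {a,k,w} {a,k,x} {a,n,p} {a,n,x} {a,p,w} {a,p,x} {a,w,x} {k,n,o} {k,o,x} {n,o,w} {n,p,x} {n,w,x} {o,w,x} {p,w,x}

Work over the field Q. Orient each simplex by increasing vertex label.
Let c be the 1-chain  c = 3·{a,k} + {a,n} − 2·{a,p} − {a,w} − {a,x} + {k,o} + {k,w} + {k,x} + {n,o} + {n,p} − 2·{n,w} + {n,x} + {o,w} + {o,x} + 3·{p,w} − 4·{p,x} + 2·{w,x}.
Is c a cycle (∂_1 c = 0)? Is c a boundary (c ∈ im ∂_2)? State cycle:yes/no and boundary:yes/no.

n_0=7 n_1=20 n_2=14  [Q]
∂1: piv[ak,an,ao,ap,aw,ax] rk=6  ker:kn,ko,kp,kw,kx,no,np,nw,nx,ow,ox,pw,px,wx
∂2: piv[akw,akx,anp,anx,apw,apx,awx,kno,kox,now,nwx,owx] rk=12  ker:npx,pwx
∂1c = 0
c vs im∂2: reduces to 0 ⇒ boundary

cycle:yes boundary:yes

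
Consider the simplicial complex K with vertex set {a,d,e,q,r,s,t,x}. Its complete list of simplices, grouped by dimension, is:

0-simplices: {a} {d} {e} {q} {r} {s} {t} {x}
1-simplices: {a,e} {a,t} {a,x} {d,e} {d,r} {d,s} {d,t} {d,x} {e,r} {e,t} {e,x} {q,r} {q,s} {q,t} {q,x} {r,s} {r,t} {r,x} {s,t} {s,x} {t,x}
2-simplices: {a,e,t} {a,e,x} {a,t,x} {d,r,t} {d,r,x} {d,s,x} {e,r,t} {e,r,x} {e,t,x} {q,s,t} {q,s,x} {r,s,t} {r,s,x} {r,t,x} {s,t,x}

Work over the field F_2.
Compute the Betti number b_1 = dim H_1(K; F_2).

n_0=8 n_1=21 n_2=15  [Z2]
∂1: piv[ae,at,ax,de,dr,ds,qr] rk=7  ker:dt,dx,er,et,ex,qs,qt,qx,rs,rt,rx,st,sx,tx
∂2: piv[aet,aex,atx,drt,drx,dsx,ert,erx,qst,qsx,rst,rsx] rk=12  ker:etx,rtx,stx
b_1=(21−7)−12=2

b_1=2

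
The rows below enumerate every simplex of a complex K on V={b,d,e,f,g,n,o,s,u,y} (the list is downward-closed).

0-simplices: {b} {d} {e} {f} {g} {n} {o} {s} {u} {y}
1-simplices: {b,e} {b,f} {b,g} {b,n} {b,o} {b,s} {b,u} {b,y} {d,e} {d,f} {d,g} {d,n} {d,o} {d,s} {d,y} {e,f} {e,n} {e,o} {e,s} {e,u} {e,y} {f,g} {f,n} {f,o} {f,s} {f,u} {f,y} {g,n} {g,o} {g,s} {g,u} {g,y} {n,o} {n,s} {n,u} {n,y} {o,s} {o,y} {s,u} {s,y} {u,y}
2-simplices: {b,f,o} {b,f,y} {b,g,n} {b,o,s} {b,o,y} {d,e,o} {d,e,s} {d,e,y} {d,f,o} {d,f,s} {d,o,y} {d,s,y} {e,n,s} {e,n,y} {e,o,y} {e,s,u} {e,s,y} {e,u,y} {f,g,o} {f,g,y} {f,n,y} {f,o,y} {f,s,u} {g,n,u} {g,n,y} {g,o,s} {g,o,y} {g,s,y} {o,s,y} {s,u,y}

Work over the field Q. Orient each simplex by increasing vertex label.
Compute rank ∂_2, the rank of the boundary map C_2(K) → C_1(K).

rank∂_2=24

n_0=10 n_1=41 n_2=30  [Q]
∂1: piv[be,bf,bg,bn,bo,bs,bu,by,de] rk=9  ker:df,dg,dn,do,ds,dy,ef,en,eo,es,eu,ey,fg,fn,fo,fs,fu,fy,gn,go,gs,gu,gy,no,ns,nu,ny,os,oy,su,sy,uy
∂2: piv[bfo,bfy,bgn,bos,boy,deo,des,dey,dfo,dfs,doy,dsy,ens,eny,esu,euy,fgo,fgy,fny,fsu,gnu,gny,gos,gsy] rk=24  ker:eoy,esy,foy,goy,osy,suy
rk∂_2=24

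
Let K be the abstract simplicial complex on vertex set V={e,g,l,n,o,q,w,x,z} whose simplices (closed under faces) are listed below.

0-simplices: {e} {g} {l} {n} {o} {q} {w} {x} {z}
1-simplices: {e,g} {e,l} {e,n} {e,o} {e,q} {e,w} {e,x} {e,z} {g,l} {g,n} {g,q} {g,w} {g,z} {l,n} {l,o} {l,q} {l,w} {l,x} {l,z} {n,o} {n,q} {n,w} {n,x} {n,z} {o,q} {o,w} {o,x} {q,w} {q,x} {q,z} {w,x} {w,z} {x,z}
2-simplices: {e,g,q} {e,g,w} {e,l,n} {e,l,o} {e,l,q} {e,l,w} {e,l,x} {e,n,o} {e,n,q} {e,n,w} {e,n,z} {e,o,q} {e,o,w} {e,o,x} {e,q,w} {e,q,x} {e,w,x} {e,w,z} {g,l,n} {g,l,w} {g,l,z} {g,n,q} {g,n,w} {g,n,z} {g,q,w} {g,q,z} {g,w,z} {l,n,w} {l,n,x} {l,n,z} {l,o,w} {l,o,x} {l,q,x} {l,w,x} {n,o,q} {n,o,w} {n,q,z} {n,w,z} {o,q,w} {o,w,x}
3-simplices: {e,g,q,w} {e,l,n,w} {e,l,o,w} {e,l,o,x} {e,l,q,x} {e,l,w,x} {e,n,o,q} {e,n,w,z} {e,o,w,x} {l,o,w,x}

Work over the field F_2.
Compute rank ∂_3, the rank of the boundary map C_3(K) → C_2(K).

n_0=9 n_1=33 n_2=40 n_3=10  [Z2]
∂1: piv[eg,el,en,eo,eq,ew,ex,ez] rk=8  ker:gl,gn,gq,gw,gz,ln,lo,lq,lw,lx,lz,no,nq,nw,nx,nz,oq,ow,ox,qw,qx,qz,wx,wz,xz
∂2: piv[egq,egw,eln,elo,elq,elw,elx,eno,enq,enw,enz,eoq,eow,eox,eqw,eqx,ewx,ewz,gln,glw,glz,gnz,gqz,lnx] rk=24  ker:gnq,gnw,gqw,gwz,lnw,lnz,low,lox,lqx,lwx,noq,now,nqz,nwz,oqw,owx
∂3: piv[egqw,elnw,elow,elox,elqx,elwx,enoq,enwz,eowx] rk=9  ker:lowx
rk∂_3=9

rank∂_3=9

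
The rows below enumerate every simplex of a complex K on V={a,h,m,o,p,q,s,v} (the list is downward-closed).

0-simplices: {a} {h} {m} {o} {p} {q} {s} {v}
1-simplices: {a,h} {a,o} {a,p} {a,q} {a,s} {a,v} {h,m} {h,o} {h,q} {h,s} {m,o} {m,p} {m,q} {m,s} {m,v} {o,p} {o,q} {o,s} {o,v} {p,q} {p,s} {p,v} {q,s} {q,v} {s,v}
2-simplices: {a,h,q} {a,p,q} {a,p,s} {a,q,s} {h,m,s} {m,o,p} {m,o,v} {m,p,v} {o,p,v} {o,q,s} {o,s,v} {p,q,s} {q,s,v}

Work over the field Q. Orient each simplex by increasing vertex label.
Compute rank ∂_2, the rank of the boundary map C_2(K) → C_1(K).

n_0=8 n_1=25 n_2=13  [Q]
∂1: piv[ah,ao,ap,aq,as,av,hm] rk=7  ker:ho,hq,hs,mo,mp,mq,ms,mv,op,oq,os,ov,pq,ps,pv,qs,qv,sv
∂2: piv[ahq,apq,aps,aqs,hms,mop,mov,mpv,oqs,osv,qsv] rk=11  ker:opv,pqs
rk∂_2=11

rank∂_2=11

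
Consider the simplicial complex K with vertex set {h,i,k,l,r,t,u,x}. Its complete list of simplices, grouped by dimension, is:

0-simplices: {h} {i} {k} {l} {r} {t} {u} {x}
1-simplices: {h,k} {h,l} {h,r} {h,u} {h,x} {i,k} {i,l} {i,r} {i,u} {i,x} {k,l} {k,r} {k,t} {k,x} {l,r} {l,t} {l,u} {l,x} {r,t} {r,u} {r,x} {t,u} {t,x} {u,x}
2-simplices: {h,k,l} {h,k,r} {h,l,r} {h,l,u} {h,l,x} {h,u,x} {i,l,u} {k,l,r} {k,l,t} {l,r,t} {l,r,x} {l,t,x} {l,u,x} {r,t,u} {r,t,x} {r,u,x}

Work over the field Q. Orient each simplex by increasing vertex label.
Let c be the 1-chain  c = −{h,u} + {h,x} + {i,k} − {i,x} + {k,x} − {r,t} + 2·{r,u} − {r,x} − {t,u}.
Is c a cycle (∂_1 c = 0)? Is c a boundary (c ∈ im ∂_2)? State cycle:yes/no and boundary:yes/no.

n_0=8 n_1=24 n_2=16  [Q]
∂1: piv[hk,hl,hr,hu,hx,ik,kt] rk=7  ker:il,ir,iu,ix,kl,kr,kx,lr,lt,lu,lx,rt,ru,rx,tu,tx,ux
∂2: piv[hkl,hkr,hlr,hlu,hlx,hux,ilu,klt,lrt,lrx,ltx,rtu,rux] rk=13  ker:klr,lux,rtx
∂1c = 0
c vs im∂2: residual ≠ 0 ⇒ not boundary

cycle:yes boundary:no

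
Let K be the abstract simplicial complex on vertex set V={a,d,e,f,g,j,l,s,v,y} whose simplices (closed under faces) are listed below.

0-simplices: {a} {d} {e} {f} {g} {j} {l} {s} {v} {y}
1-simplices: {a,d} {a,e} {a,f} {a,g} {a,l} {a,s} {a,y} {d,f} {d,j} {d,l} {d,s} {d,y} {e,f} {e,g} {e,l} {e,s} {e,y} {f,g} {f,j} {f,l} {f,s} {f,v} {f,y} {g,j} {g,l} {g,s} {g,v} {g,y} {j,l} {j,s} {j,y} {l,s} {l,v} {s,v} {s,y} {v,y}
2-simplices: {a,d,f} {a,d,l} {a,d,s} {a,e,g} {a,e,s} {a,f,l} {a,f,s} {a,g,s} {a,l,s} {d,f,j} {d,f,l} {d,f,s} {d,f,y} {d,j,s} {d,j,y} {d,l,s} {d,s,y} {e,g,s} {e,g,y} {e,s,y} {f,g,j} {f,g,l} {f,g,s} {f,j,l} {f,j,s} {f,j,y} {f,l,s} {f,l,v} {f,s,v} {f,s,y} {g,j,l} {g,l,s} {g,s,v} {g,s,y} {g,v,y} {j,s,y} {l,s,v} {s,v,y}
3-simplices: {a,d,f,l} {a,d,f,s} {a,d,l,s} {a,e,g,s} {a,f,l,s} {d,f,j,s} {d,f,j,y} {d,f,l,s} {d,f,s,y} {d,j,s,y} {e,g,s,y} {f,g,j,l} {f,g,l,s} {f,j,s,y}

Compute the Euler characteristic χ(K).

n_0=10 n_1=36 n_2=38 n_3=14
χ=+10−36+38−14=-2

χ(K)=-2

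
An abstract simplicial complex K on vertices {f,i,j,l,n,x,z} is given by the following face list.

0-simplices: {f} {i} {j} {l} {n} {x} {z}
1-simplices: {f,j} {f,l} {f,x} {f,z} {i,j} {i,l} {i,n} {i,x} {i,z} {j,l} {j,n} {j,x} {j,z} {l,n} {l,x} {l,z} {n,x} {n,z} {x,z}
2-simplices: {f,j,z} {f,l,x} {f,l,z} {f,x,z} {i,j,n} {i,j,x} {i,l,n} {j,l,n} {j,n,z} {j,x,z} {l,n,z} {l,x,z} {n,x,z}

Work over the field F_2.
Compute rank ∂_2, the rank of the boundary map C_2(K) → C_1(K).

rank∂_2=12

n_0=7 n_1=19 n_2=13  [Z2]
∂1: piv[fj,fl,fx,fz,ij,in] rk=6  ker:il,ix,iz,jl,jn,jx,jz,ln,lx,lz,nx,nz,xz
∂2: piv[fjz,flx,flz,fxz,ijn,ijx,iln,jln,jnz,jxz,lnz,nxz] rk=12  ker:lxz
rk∂_2=12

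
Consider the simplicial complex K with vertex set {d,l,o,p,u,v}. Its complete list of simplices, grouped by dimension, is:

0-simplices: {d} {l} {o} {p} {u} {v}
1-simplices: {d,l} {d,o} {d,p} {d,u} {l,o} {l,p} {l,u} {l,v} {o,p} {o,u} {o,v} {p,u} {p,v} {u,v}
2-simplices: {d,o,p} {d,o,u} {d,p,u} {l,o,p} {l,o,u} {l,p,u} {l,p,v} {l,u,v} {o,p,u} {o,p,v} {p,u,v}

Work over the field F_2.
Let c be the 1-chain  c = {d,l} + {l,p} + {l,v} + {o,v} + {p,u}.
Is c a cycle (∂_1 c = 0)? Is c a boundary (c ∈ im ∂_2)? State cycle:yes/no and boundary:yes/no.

n_0=6 n_1=14 n_2=11  [Z2]
∂1: piv[dl,do,dp,du,lv] rk=5  ker:lo,lp,lu,op,ou,ov,pu,pv,uv
∂2: piv[dop,dou,dpu,lop,lou,lpv,luv,opv] rk=8  ker:lpu,opu,puv
∂1c = {d} + {l} + {o} + {u}

cycle:no boundary:no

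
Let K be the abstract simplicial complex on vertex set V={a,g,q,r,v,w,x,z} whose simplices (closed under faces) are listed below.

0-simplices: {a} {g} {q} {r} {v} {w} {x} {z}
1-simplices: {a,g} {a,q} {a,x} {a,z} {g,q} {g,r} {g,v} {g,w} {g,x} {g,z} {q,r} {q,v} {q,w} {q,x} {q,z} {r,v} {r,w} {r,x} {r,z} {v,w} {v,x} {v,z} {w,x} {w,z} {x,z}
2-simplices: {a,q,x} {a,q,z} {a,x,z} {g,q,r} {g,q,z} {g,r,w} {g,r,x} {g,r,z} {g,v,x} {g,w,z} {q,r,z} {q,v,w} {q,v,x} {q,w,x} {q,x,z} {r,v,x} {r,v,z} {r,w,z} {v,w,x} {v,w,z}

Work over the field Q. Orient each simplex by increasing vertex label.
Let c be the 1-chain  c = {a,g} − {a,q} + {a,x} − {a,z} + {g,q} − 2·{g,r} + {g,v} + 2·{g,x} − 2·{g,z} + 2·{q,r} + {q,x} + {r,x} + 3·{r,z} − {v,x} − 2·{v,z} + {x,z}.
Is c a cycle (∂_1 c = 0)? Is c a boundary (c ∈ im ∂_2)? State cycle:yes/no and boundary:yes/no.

n_0=8 n_1=25 n_2=20  [Q]
∂1: piv[ag,aq,ax,az,gr,gv,gw] rk=7  ker:gq,gx,gz,qr,qv,qw,qx,qz,rv,rw,rx,rz,vw,vx,vz,wx,wz,xz
∂2: piv[aqx,aqz,axz,gqr,gqz,grw,grx,grz,gvx,gwz,qvw,qvx,qwx,rvx,rvz,vwz] rk=16  ker:qrz,qxz,rwz,vwx
∂1c = {g} − 3·{q} − 4·{r} + 4·{v} + 3·{x} − {z}

cycle:no boundary:no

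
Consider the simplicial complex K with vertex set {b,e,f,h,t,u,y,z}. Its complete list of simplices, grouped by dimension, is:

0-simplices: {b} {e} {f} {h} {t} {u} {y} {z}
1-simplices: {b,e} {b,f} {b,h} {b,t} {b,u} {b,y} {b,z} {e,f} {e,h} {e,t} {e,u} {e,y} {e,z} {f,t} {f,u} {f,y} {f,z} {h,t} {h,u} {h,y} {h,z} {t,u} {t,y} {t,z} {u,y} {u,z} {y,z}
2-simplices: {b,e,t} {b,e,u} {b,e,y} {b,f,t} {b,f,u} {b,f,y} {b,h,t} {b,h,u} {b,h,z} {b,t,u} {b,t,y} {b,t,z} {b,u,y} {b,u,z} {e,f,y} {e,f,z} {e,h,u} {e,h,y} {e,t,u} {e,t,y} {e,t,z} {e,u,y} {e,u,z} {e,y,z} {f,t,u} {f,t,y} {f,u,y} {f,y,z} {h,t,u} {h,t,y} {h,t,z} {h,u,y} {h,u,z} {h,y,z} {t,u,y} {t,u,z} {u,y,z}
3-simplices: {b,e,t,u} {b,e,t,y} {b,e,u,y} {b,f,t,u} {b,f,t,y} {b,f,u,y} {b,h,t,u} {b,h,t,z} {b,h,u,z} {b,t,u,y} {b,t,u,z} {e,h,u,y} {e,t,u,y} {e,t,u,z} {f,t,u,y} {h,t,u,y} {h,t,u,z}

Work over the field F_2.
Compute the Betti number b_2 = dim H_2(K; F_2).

n_0=8 n_1=27 n_2=37 n_3=17  [Z2]
∂1: piv[be,bf,bh,bt,bu,by,bz] rk=7  ker:ef,eh,et,eu,ey,ez,ft,fu,fy,fz,ht,hu,hy,hz,tu,ty,tz,uy,uz,yz
∂2: piv[bet,beu,bey,bft,bfu,bfy,bht,bhu,bhz,btu,bty,btz,buy,buz,efy,efz,ehu,ehy,etz,eyz] rk=20  ker:etu,ety,euy,euz,ftu,fty,fuy,fyz,htu,hty,htz,huy,huz,hyz,tuy,tuz,uyz
∂3: piv[betu,bety,beuy,bftu,bfty,bfuy,bhtu,bhtz,bhuz,btuy,btuz,ehuy,etuz,htuy] rk=14  ker:etuy,ftuy,htuz
b_2=(37−20)−14=3

b_2=3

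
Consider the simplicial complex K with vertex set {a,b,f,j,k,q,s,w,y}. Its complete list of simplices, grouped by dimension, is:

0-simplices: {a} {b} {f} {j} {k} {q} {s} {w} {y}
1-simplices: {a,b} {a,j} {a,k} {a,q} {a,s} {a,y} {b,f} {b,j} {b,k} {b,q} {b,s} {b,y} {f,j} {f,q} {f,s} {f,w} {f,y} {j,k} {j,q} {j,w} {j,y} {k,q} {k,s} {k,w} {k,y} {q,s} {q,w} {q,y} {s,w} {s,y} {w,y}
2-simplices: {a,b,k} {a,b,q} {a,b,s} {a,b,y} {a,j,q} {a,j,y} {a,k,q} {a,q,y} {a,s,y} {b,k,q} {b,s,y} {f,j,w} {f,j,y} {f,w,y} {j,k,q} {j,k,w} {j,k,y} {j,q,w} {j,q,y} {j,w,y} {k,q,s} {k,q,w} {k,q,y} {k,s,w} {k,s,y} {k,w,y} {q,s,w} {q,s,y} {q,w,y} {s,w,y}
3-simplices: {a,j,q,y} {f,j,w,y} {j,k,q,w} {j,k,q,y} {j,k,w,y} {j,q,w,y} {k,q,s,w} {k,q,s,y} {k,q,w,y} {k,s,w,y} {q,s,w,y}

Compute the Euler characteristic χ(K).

χ(K)=-3

n_0=9 n_1=31 n_2=30 n_3=11
χ=+9−31+30−11=-3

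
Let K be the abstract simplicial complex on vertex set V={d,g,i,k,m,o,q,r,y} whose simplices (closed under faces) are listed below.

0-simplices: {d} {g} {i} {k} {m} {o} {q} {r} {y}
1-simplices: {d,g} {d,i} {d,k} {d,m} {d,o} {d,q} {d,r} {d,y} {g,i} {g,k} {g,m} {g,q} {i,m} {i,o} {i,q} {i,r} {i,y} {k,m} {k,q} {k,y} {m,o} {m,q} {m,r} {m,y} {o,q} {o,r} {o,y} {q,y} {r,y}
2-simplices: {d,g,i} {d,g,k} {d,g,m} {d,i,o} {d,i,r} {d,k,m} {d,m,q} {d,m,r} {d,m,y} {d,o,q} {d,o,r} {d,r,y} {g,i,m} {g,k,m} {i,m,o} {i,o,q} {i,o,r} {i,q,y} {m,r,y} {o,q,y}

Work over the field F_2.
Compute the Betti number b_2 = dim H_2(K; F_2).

b_2=3

n_0=9 n_1=29 n_2=20  [Z2]
∂1: piv[dg,di,dk,dm,do,dq,dr,dy] rk=8  ker:gi,gk,gm,gq,im,io,iq,ir,iy,km,kq,ky,mo,mq,mr,my,oq,or,oy,qy,ry
∂2: piv[dgi,dgk,dgm,dio,dir,dkm,dmq,dmr,dmy,doq,dor,dry,gim,imo,ioq,iqy,oqy] rk=17  ker:gkm,ior,mry
b_2=(20−17)−0=3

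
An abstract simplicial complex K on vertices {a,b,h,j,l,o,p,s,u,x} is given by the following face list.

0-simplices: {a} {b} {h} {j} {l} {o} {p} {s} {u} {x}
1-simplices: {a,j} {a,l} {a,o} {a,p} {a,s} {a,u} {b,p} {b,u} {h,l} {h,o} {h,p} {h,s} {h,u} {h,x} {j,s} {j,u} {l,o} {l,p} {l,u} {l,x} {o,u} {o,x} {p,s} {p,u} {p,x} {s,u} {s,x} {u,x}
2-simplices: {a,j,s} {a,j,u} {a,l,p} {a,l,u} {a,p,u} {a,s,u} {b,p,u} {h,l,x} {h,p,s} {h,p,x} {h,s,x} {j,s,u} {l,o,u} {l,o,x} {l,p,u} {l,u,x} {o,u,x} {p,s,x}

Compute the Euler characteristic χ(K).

χ(K)=0

n_0=10 n_1=28 n_2=18
χ=+10−28+18=0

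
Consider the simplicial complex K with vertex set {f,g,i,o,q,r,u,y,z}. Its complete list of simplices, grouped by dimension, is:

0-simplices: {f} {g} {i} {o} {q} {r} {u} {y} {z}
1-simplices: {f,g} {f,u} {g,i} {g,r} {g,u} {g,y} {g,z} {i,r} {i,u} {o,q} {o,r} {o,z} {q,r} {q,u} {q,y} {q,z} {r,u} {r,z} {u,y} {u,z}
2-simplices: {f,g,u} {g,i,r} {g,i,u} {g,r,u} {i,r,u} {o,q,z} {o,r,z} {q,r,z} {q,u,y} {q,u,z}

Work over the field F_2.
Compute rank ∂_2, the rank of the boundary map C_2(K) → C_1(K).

n_0=9 n_1=20 n_2=10  [Z2]
∂1: piv[fg,fu,gi,gr,gy,gz,oq,or] rk=8  ker:gu,ir,iu,oz,qr,qu,qy,qz,ru,rz,uy,uz
∂2: piv[fgu,gir,giu,gru,oqz,orz,qrz,quy,quz] rk=9  ker:iru
rk∂_2=9

rank∂_2=9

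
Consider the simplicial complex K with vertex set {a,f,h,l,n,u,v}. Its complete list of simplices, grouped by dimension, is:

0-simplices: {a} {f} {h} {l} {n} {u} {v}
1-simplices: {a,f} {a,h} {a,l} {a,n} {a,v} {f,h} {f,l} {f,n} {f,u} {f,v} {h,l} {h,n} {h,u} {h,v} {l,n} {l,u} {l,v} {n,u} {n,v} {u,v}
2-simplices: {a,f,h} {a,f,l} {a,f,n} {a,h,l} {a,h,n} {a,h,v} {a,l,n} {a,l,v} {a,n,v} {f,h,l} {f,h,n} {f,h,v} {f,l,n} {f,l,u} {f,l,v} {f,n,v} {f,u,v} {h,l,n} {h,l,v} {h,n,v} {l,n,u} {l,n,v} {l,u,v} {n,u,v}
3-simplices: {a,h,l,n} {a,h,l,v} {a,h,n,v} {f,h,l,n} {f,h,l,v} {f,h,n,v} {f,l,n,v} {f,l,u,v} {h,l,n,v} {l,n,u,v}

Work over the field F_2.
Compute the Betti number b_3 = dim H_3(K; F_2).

n_0=7 n_1=20 n_2=24 n_3=10  [Z2]
∂1: piv[af,ah,al,an,av,fu] rk=6  ker:fh,fl,fn,fv,hl,hn,hu,hv,ln,lu,lv,nu,nv,uv
∂2: piv[afh,afl,afn,ahl,ahn,ahv,aln,alv,anv,fhv,flu,fuv,lnu] rk=13  ker:fhl,fhn,fln,flv,fnv,hln,hlv,hnv,lnv,luv,nuv
∂3: piv[ahln,ahlv,ahnv,fhln,fhlv,fhnv,flnv,fluv,lnuv] rk=9  ker:hlnv
b_3=(10−9)−0=1

b_3=1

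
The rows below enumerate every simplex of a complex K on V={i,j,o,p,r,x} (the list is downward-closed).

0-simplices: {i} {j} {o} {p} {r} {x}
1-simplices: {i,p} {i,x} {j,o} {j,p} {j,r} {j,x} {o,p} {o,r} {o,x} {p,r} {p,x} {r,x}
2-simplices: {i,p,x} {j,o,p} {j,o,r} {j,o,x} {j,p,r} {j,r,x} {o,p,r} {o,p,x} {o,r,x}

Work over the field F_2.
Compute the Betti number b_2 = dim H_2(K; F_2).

n_0=6 n_1=12 n_2=9  [Z2]
∂1: piv[ip,ix,jo,jp,jr] rk=5  ker:jx,op,or,ox,pr,px,rx
∂2: piv[ipx,jop,jor,jox,jpr,jrx,opx] rk=7  ker:opr,orx
b_2=(9−7)−0=2

b_2=2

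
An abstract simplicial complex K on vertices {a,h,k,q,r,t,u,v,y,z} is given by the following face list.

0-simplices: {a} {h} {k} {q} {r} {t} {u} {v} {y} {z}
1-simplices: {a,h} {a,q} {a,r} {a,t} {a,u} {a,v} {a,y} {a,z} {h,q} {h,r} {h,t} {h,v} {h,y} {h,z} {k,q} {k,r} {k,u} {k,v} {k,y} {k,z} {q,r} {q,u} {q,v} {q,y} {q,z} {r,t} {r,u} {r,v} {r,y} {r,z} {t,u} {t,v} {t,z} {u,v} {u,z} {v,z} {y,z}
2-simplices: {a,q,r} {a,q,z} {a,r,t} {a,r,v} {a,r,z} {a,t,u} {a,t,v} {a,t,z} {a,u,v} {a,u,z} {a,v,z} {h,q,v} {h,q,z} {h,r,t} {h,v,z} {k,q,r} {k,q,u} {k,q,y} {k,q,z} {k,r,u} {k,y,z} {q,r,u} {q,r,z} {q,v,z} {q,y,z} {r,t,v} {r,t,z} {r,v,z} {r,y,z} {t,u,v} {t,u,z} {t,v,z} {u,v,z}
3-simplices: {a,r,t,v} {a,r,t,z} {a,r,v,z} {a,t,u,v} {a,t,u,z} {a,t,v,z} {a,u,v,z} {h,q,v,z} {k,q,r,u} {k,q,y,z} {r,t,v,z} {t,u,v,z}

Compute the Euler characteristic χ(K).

n_0=10 n_1=37 n_2=33 n_3=12
χ=+10−37+33−12=-6

χ(K)=-6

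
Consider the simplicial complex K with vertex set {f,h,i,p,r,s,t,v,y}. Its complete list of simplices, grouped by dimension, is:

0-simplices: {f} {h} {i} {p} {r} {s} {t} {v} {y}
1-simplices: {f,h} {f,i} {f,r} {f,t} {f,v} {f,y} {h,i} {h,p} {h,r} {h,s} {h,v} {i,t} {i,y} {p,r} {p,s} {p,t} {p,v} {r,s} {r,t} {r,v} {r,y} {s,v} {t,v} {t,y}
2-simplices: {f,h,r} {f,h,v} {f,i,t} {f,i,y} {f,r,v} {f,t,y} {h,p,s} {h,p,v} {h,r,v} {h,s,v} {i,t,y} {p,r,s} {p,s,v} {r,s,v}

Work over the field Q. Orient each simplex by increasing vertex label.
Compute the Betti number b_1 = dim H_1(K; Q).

n_0=9 n_1=24 n_2=14  [Q]
∂1: piv[fh,fi,fr,ft,fv,fy,hp,hs] rk=8  ker:hi,hr,hv,it,iy,pr,ps,pt,pv,rs,rt,rv,ry,sv,tv,ty
∂2: piv[fhr,fhv,fit,fiy,frv,fty,hps,hpv,hsv,prs,rsv] rk=11  ker:hrv,ity,psv
b_1=(24−8)−11=5

b_1=5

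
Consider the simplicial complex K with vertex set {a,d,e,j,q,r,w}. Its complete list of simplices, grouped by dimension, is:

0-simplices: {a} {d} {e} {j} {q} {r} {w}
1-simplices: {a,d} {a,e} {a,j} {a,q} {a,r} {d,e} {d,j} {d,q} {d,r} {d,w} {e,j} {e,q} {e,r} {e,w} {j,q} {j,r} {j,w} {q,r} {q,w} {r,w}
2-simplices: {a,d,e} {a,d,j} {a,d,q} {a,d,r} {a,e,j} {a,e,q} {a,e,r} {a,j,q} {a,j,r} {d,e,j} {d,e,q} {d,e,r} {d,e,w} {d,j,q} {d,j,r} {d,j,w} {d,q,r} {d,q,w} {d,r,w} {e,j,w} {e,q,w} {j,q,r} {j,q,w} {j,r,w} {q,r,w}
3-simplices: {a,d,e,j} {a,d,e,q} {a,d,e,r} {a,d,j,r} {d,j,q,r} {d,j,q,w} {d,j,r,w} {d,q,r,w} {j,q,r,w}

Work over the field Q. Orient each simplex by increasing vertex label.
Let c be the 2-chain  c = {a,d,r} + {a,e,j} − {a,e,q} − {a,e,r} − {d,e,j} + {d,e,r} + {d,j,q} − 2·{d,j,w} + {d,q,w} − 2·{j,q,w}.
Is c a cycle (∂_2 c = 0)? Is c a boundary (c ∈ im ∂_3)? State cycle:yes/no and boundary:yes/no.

cycle:no boundary:no

n_0=7 n_1=20 n_2=25 n_3=9  [Q]
∂1: piv[ad,ae,aj,aq,ar,dw] rk=6  ker:de,dj,dq,dr,ej,eq,er,ew,jq,jr,jw,qr,qw,rw
∂2: piv[ade,adj,adq,adr,aej,aeq,aer,ajq,ajr,dew,djw,dqr,dqw,drw] rk=14  ker:dej,deq,der,djq,djr,ejw,eqw,jqr,jqw,jrw,qrw
∂3: piv[adej,adeq,ader,adjr,djqr,djqw,djrw,dqrw] rk=8  ker:jqrw
∂2c = {a,d} − {a,e} − {a,j} + {a,q} + {d,w} − {e,q} − {j,q} − {q,w}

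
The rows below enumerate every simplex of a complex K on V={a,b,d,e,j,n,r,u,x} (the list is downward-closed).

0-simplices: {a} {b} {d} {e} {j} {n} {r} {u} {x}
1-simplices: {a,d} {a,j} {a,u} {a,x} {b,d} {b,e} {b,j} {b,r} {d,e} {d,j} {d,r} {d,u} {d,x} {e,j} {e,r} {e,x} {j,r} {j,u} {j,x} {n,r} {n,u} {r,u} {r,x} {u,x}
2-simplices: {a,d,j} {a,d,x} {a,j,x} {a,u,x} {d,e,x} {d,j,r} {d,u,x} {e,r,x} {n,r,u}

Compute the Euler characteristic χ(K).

χ(K)=-6

n_0=9 n_1=24 n_2=9
χ=+9−24+9=-6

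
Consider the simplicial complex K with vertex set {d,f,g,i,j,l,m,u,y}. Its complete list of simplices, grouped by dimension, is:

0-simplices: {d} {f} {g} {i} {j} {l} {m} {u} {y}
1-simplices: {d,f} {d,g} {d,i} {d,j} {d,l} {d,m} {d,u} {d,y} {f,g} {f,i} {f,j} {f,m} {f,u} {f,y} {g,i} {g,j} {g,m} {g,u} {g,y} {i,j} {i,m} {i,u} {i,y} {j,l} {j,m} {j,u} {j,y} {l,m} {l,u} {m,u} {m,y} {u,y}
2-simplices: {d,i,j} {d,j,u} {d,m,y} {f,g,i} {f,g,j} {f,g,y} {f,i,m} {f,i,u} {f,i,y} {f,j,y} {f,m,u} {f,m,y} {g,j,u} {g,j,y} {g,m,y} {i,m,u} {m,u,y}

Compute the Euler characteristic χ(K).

χ(K)=-6

n_0=9 n_1=32 n_2=17
χ=+9−32+17=-6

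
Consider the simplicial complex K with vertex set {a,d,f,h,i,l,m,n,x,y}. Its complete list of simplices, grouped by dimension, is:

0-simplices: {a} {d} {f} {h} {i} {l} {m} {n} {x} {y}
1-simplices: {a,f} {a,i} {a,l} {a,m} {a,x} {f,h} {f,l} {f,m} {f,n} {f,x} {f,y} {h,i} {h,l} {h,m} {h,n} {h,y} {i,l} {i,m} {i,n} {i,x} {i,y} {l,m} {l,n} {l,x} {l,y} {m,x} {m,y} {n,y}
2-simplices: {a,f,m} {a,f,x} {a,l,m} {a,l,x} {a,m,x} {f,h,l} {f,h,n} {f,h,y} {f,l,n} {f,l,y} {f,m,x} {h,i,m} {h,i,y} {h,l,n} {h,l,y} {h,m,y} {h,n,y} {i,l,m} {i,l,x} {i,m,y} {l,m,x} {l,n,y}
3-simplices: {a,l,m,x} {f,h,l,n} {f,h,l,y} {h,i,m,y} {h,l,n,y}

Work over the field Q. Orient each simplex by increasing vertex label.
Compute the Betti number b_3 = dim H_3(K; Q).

b_3=0

n_0=10 n_1=28 n_2=22 n_3=5  [Q]
∂1: piv[af,ai,al,am,ax,fh,fn,fy] rk=8  ker:fl,fm,fx,hi,hl,hm,hn,hy,il,im,in,ix,iy,lm,ln,lx,ly,mx,my,ny
∂2: piv[afm,afx,alm,alx,amx,fhl,fhn,fhy,fln,fly,him,hiy,hmy,hny,ilm,ilx] rk=16  ker:fmx,hln,hly,imy,lmx,lny
∂3: piv[almx,fhln,fhly,himy,hlny] rk=5
b_3=(5−5)−0=0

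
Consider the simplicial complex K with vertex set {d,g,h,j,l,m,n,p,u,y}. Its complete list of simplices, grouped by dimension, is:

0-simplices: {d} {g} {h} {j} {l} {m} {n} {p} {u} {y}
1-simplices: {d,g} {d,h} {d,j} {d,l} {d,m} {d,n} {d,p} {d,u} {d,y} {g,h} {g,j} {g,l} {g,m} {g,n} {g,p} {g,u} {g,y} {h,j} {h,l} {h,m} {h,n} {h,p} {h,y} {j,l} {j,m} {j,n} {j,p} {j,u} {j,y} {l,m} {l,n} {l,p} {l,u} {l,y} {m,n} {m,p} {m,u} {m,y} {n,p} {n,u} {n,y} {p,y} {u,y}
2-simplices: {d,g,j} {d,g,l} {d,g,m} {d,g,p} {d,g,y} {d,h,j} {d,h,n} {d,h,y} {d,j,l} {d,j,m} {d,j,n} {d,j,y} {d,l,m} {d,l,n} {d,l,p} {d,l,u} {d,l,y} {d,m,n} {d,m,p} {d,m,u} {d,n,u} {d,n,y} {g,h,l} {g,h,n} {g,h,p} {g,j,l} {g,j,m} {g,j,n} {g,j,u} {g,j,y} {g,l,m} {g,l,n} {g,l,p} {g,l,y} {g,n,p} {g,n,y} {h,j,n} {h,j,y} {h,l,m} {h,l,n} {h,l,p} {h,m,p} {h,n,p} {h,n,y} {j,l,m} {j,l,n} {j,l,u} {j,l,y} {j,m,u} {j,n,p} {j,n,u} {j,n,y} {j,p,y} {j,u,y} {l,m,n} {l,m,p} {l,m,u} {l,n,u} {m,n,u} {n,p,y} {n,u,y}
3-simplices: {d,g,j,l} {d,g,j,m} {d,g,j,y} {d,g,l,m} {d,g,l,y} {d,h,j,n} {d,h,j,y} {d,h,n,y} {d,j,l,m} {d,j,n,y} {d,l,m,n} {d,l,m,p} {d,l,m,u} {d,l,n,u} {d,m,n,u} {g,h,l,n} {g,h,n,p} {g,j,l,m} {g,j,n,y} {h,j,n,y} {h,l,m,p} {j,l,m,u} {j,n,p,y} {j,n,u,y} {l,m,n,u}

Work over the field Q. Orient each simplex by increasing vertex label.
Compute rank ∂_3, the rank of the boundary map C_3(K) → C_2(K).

n_0=10 n_1=43 n_2=61 n_3=25  [Q]
∂1: piv[dg,dh,dj,dl,dm,dn,dp,du,dy] rk=9  ker:gh,gj,gl,gm,gn,gp,gu,gy,hj,hl,hm,hn,hp,hy,jl,jm,jn,jp,ju,jy,lm,ln,lp,lu,ly,mn,mp,mu,my,np,nu,ny,py,uy
∂2: piv[dgj,dgl,dgm,dgp,dgy,dhj,dhn,dhy,djl,djm,djn,djy,dlm,dln,dlp,dlu,dly,dmn,dmp,dmu,dnu,dny,ghl,ghn,ghp,gjn,gju,gnp,hlm,jlu,jnp,jpy,juy] rk=33  ker:gjl,gjm,gjy,glm,gln,glp,gly,gny,hjn,hjy,hln,hlp,hmp,hnp,hny,jlm,jln,jly,jmu,jnu,jny,lmn,lmp,lmu,lnu,mnu,npy,nuy
∂3: piv[dgjl,dgjm,dgjy,dglm,dgly,dhjn,dhjy,dhny,djlm,djny,dlmn,dlmp,dlmu,dlnu,dmnu,ghln,ghnp,gjny,hlmp,jlmu,jnpy,jnuy] rk=22  ker:gjlm,hjny,lmnu
rk∂_3=22

rank∂_3=22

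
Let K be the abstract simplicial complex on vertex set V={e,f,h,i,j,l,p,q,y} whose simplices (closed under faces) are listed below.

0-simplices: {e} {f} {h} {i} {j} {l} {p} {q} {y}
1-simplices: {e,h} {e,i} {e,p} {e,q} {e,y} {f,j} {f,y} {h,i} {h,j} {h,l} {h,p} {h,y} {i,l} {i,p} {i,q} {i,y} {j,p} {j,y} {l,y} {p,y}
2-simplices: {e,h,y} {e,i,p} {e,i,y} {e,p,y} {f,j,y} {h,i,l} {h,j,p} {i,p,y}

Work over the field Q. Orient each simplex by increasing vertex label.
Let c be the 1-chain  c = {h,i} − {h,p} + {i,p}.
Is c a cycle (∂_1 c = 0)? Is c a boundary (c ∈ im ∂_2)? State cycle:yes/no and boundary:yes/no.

cycle:yes boundary:no

n_0=9 n_1=20 n_2=8  [Q]
∂1: piv[eh,ei,ep,eq,ey,fj,fy,hl] rk=8  ker:hi,hj,hp,hy,il,ip,iq,iy,jp,jy,ly,py
∂2: piv[ehy,eip,eiy,epy,fjy,hil,hjp] rk=7  ker:ipy
∂1c = 0
c vs im∂2: residual ≠ 0 ⇒ not boundary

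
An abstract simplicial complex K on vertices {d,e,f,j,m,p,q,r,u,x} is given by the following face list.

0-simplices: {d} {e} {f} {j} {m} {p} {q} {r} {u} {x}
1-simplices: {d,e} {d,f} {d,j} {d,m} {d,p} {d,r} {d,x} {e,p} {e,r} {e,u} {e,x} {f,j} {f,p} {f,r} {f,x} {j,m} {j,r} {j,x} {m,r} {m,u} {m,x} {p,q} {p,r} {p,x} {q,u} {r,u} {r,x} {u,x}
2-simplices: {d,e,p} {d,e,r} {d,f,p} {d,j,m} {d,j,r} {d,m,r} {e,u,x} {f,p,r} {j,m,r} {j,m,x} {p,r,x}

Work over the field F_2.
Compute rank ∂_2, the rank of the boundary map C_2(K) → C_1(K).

n_0=10 n_1=28 n_2=11  [Z2]
∂1: piv[de,df,dj,dm,dp,dr,dx,eu,pq] rk=9  ker:ep,er,ex,fj,fp,fr,fx,jm,jr,jx,mr,mu,mx,pr,px,qu,ru,rx,ux
∂2: piv[dep,der,dfp,djm,djr,dmr,eux,fpr,jmx,prx] rk=10  ker:jmr
rk∂_2=10

rank∂_2=10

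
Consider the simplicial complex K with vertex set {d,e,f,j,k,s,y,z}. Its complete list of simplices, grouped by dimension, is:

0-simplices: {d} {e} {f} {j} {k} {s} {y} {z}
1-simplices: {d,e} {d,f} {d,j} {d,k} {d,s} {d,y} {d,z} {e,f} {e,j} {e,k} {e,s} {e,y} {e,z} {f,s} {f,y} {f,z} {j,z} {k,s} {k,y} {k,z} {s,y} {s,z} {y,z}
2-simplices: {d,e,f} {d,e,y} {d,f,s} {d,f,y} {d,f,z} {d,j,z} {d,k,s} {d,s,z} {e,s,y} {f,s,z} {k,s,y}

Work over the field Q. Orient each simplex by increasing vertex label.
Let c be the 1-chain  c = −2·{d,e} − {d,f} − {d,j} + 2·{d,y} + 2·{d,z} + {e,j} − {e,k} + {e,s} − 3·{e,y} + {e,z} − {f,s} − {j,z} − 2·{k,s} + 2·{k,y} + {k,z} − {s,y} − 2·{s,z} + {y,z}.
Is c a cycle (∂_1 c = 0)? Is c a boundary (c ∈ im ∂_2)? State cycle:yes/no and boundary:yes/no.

n_0=8 n_1=23 n_2=11  [Q]
∂1: piv[de,df,dj,dk,ds,dy,dz] rk=7  ker:ef,ej,ek,es,ey,ez,fs,fy,fz,jz,ks,ky,kz,sy,sz,yz
∂2: piv[def,dey,dfs,dfy,dfz,djz,dks,dsz,esy,ksy] rk=10  ker:fsz
∂1c = −{e} + {j} − 2·{k} + {s} − {y} + 2·{z}

cycle:no boundary:no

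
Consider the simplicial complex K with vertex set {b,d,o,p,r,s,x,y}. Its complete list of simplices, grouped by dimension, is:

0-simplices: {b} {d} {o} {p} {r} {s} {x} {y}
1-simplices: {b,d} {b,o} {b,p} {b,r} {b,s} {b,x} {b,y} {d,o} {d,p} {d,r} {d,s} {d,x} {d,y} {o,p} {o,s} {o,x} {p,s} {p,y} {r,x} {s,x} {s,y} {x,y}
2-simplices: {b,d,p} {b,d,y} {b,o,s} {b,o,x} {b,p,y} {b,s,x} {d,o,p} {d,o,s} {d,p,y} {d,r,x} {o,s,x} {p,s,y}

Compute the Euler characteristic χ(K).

χ(K)=-2

n_0=8 n_1=22 n_2=12
χ=+8−22+12=-2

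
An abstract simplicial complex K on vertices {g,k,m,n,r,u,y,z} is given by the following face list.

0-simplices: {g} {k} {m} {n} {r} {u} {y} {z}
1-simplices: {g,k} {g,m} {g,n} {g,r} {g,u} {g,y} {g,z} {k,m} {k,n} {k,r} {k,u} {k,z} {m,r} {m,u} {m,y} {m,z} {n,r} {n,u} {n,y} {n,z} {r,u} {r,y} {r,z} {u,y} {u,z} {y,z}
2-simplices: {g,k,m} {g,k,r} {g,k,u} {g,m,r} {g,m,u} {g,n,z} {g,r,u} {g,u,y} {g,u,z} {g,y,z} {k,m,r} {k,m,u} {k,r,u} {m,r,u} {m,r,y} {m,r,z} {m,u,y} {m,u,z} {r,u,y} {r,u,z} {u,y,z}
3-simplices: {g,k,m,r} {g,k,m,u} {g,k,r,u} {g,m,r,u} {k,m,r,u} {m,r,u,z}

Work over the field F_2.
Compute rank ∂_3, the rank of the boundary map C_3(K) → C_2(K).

rank∂_3=5

n_0=8 n_1=26 n_2=21 n_3=6  [Z2]
∂1: piv[gk,gm,gn,gr,gu,gy,gz] rk=7  ker:km,kn,kr,ku,kz,mr,mu,my,mz,nr,nu,ny,nz,ru,ry,rz,uy,uz,yz
∂2: piv[gkm,gkr,gku,gmr,gmu,gnz,gru,guy,guz,gyz,mry,mrz,muy,muz] rk=14  ker:kmr,kmu,kru,mru,ruy,ruz,uyz
∂3: piv[gkmr,gkmu,gkru,gmru,mruz] rk=5  ker:kmru
rk∂_3=5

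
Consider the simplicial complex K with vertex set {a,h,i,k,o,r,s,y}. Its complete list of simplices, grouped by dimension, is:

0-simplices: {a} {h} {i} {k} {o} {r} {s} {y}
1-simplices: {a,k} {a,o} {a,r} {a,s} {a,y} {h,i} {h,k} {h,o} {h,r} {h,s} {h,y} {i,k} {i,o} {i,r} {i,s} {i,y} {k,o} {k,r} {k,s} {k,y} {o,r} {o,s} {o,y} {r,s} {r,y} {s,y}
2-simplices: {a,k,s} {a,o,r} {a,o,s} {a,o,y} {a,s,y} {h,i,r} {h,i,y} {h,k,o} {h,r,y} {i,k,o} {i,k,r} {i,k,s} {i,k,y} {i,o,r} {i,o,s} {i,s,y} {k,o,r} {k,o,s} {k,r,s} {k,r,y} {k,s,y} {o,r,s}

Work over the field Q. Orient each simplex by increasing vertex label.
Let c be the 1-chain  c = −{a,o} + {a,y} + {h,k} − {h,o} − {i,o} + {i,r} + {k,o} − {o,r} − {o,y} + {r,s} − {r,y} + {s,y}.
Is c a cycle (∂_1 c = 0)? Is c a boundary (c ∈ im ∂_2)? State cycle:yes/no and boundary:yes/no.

n_0=8 n_1=26 n_2=22  [Q]
∂1: piv[ak,ao,ar,as,ay,hi,hk] rk=7  ker:ho,hr,hs,hy,ik,io,ir,is,iy,ko,kr,ks,ky,or,os,oy,rs,ry,sy
∂2: piv[aks,aor,aos,aoy,asy,hir,hiy,hko,hry,iko,ikr,iks,iky,ior,ios,isy,krs] rk=17  ker:kor,kos,kry,ksy,ors
∂1c = 0
c vs im∂2: reduces to 0 ⇒ boundary

cycle:yes boundary:yes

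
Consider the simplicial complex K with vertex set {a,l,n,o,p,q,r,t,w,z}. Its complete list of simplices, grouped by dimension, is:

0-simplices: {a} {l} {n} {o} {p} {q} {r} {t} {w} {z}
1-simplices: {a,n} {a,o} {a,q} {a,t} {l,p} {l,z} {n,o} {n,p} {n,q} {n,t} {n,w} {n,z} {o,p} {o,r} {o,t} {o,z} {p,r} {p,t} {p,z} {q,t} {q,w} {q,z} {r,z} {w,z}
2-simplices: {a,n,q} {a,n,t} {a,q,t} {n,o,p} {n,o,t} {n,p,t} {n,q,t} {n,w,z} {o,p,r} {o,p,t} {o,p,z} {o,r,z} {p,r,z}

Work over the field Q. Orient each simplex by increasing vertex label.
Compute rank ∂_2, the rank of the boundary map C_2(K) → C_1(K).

n_0=10 n_1=24 n_2=13  [Q]
∂1: piv[an,ao,aq,at,lp,lz,np,nw,or] rk=9  ker:no,nq,nt,nz,op,ot,oz,pr,pt,pz,qt,qw,qz,rz,wz
∂2: piv[anq,ant,aqt,nop,not,npt,nwz,opr,opz,orz] rk=10  ker:nqt,opt,prz
rk∂_2=10

rank∂_2=10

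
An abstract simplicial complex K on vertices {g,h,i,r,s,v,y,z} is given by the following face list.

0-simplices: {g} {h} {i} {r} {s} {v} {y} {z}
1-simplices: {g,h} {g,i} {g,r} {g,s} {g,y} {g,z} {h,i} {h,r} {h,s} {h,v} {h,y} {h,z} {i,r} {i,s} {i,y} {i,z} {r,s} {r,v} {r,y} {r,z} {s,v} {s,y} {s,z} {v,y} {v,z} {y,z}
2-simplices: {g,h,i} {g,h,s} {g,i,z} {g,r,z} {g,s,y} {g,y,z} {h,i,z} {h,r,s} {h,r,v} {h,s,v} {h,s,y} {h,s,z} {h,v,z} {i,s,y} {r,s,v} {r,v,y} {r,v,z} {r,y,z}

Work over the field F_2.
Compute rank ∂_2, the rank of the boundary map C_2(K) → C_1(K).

n_0=8 n_1=26 n_2=18  [Z2]
∂1: piv[gh,gi,gr,gs,gy,gz,hv] rk=7  ker:hi,hr,hs,hy,hz,ir,is,iy,iz,rs,rv,ry,rz,sv,sy,sz,vy,vz,yz
∂2: piv[ghi,ghs,giz,grz,gsy,gyz,hiz,hrs,hrv,hsv,hsy,hsz,hvz,isy,rvy,rvz,ryz] rk=17  ker:rsv
rk∂_2=17

rank∂_2=17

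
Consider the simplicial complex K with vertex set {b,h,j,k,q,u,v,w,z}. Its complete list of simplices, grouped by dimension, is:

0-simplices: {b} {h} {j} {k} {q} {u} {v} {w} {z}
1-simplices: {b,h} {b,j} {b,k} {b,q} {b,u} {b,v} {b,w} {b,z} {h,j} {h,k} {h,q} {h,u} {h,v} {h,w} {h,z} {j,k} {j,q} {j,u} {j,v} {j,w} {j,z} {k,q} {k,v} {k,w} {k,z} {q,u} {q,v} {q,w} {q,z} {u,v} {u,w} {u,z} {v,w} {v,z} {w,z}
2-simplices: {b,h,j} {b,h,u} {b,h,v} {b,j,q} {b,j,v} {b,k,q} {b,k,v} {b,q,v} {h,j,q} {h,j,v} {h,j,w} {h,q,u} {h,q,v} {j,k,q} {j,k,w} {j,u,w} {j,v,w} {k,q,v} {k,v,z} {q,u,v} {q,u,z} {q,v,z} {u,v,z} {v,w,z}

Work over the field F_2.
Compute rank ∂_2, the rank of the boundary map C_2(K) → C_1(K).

rank∂_2=20

n_0=9 n_1=35 n_2=24  [Z2]
∂1: piv[bh,bj,bk,bq,bu,bv,bw,bz] rk=8  ker:hj,hk,hq,hu,hv,hw,hz,jk,jq,ju,jv,jw,jz,kq,kv,kw,kz,qu,qv,qw,qz,uv,uw,uz,vw,vz,wz
∂2: piv[bhj,bhu,bhv,bjq,bjv,bkq,bkv,bqv,hjq,hjw,hqu,jkq,jkw,juw,jvw,kvz,quv,quz,qvz,vwz] rk=20  ker:hjv,hqv,kqv,uvz
rk∂_2=20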